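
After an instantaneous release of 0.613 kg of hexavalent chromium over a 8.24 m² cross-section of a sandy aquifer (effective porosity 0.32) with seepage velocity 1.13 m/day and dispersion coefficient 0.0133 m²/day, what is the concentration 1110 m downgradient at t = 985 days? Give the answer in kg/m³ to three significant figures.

0.0152 kg/m³

For an instantaneous plane source, C(x,t) = M/(n_e·A·√(4πDt)) · exp(−(x−vt)²/(4Dt)), with n_e·A the pore (flow) area.
Plume center vt = 1.13 × 985 = 1113.05 m, so the well at 1110 m is 3.05 m upgradient of the peak.
√(4πDt) = 12.83 m, giving peak height M/(n_e·A·√(4πDt)) = 0.613/(0.32 × 8.24 × 12.83) = 0.01812 kg/m³.
(x−vt)²/(4Dt) = (-3.05)²/(4 × 0.0133 × 985) = 0.1775; exp(−0.1775) = 0.8374.
C = 0.01812 × 0.8374 = 0.0152 kg/m³.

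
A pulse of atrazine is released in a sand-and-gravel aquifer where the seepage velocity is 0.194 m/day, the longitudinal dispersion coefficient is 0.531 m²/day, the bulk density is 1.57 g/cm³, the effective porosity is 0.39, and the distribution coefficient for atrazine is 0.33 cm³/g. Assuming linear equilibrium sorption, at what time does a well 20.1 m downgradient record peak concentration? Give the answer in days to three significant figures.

211 days

Retardation factor R = 1 + ρ_b·K_d/n = 1 + 1.57 × 0.33/0.39 = 2.328.
Sorption retards both mechanisms: v_R = v/R = 0.08333 m/day, D_R = D/R = 0.2281 m²/day.
Peak time from v_R²t² + 2D_R t − x² = 0: t = (√(D_R² + v_R²x²) − D_R)/v_R².
√(D_R² + v_R²x²) = √(0.2281² + 0.08333² × 20.1²) = 1.690; v_R² = 0.006944.
t = (1.690 − 0.2281)/0.006944 = 211 days.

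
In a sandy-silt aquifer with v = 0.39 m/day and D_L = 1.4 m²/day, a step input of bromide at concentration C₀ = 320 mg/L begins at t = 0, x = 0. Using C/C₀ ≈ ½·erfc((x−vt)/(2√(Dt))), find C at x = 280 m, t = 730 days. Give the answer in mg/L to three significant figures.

173 mg/L

For a continuous step input, C/C₀ ≈ ½·erfc((x−vt)/(2√(Dt))).
vt = 0.39 × 730 = 284.7 m and 2√(Dt) = 2√(1.4 × 730) = 63.94 m.
Argument (x−vt)/(2√(Dt)) = (280 − 284.7)/63.94 = -0.07351; ½·erfc(-0.07351) = 0.5414.
C = 320 × 0.5414 = 173 mg/L.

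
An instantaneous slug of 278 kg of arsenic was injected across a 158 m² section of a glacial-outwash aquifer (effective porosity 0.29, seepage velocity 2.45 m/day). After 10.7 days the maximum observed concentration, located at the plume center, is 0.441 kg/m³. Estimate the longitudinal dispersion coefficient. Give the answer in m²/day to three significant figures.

1.41 m²/day

At the plume center C_max = M/(n_e·A·√(4πDt)), so D = M²/(4πt·(n_e·A·C_max)²).
n_e·A·C_max = 0.29 × 158 × 0.441 = 20.21 kg/m.
D = 278²/(4π × 10.7 × 20.21²) = 1.41 m²/day.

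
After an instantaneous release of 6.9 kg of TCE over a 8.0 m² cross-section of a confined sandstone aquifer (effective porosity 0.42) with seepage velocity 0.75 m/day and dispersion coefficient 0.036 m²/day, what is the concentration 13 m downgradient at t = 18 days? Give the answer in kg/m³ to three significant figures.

For an instantaneous plane source, C(x,t) = M/(n_e·A·√(4πDt)) · exp(−(x−vt)²/(4Dt)), with n_e·A the pore (flow) area.
Plume center vt = 0.75 × 18 = 13.5 m, so the well at 13 m is 0.5 m upgradient of the peak.
√(4πDt) = 2.854 m, giving peak height M/(n_e·A·√(4πDt)) = 6.9/(0.42 × 8.0 × 2.854) = 0.7195 kg/m³.
(x−vt)²/(4Dt) = (-0.5)²/(4 × 0.036 × 18) = 0.09645; exp(−0.09645) = 0.9081.
C = 0.7195 × 0.9081 = 0.653 kg/m³.

0.653 kg/m³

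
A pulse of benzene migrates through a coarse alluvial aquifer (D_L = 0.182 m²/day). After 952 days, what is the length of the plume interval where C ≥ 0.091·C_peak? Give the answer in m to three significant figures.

81.5 m

The plume is Gaussian with σ = √(2Dt) = √(2 × 0.182 × 952) = 18.62 m.
C/C_peak = exp(−Δx²/(2σ²)) = 0.091 ⇒ Δx = σ·√(−2 ln 0.091) = 18.62 × 2.189 = 40.76 m.
Width = 2Δx = 81.5 m.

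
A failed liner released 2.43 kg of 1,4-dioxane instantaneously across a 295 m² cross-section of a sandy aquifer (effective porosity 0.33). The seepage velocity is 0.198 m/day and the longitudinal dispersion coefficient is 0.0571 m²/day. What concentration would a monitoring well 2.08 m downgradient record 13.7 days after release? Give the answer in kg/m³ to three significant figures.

0.00701 kg/m³

For an instantaneous plane source, C(x,t) = M/(n_e·A·√(4πDt)) · exp(−(x−vt)²/(4Dt)), with n_e·A the pore (flow) area.
Plume center vt = 0.198 × 13.7 = 2.7126 m, so the well at 2.08 m is 0.6326 m upgradient of the peak.
√(4πDt) = 3.135 m, giving peak height M/(n_e·A·√(4πDt)) = 2.43/(0.33 × 295 × 3.135) = 0.007962 kg/m³.
(x−vt)²/(4Dt) = (-0.6326)²/(4 × 0.0571 × 13.7) = 0.1279; exp(−0.1279) = 0.8799.
C = 0.007962 × 0.8799 = 0.00701 kg/m³.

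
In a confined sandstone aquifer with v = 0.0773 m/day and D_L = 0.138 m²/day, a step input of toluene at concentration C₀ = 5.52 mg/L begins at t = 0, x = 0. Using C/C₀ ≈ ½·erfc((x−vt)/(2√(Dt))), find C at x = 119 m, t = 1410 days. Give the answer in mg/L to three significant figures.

1.69 mg/L

For a continuous step input, C/C₀ ≈ ½·erfc((x−vt)/(2√(Dt))).
vt = 0.0773 × 1410 = 108.993 m and 2√(Dt) = 2√(0.138 × 1410) = 27.90 m.
Argument (x−vt)/(2√(Dt)) = (119 − 108.993)/27.90 = 0.3587; ½·erfc(0.3587) = 0.3060.
C = 5.52 × 0.3060 = 1.69 mg/L.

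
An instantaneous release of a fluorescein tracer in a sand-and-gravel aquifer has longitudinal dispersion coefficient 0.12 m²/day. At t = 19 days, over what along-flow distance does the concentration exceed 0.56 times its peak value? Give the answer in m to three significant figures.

4.60 m

The plume is Gaussian with σ = √(2Dt) = √(2 × 0.12 × 19) = 2.135 m.
C/C_peak = exp(−Δx²/(2σ²)) = 0.56 ⇒ Δx = σ·√(−2 ln 0.56) = 2.135 × 1.077 = 2.299 m.
Width = 2Δx = 4.60 m.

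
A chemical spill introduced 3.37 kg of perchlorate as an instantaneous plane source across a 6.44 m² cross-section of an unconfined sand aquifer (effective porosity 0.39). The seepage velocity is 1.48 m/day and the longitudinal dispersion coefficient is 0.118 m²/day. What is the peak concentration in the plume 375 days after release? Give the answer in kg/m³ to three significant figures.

The peak of an instantaneous 1D plume sits at x = vt; there the Gaussian factor is 1 and C_max = M/(n_e·A·√(4πDt)), where n_e·A is the pore area the mass is dissolved in.
√(4πDt) = √(4π × 0.118 × 375) = 23.58 m, so C_max = 3.37/(0.39 × 6.44 × 23.58) = 0.0569 kg/m³.

0.0569 kg/m³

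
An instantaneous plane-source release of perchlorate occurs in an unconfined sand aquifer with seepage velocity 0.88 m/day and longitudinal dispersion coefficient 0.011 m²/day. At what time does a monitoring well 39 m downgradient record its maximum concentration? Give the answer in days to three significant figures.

For the 1D instantaneous-source solution, setting ∂C/∂t = 0 at fixed x gives v²t² + 2Dt − x² = 0, so t = (√(D² + v²x²) − D)/v².
√(D² + v²x²) = √(0.011² + 0.88² × 39²) = 34.32; v² = 0.7744.
t = (34.32 − 0.011)/0.7744 = 44.3 days (vs. the pure-advection estimate x/v = 44.3 d).

44.3 days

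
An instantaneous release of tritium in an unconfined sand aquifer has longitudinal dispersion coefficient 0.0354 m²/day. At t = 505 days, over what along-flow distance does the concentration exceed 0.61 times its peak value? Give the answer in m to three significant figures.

11.9 m

The plume is Gaussian with σ = √(2Dt) = √(2 × 0.0354 × 505) = 5.979 m.
C/C_peak = exp(−Δx²/(2σ²)) = 0.61 ⇒ Δx = σ·√(−2 ln 0.61) = 5.979 × 0.9943 = 5.945 m.
Width = 2Δx = 11.9 m.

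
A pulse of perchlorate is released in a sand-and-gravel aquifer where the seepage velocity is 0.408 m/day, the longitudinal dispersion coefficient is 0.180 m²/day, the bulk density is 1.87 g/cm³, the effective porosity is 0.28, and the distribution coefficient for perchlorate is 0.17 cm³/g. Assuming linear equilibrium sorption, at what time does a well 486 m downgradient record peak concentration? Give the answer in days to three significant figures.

Retardation factor R = 1 + ρ_b·K_d/n = 1 + 1.87 × 0.17/0.28 = 2.135.
Sorption retards both mechanisms: v_R = v/R = 0.1911 m/day, D_R = D/R = 0.08431 m²/day.
Peak time from v_R²t² + 2D_R t − x² = 0: t = (√(D_R² + v_R²x²) − D_R)/v_R².
√(D_R² + v_R²x²) = √(0.08431² + 0.1911² × 486²) = 92.87; v_R² = 0.03652.
t = (92.87 − 0.08431)/0.03652 = 2540 days.

2540 days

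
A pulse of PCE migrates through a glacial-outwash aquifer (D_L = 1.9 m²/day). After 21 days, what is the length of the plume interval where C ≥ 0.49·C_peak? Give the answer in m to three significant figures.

The plume is Gaussian with σ = √(2Dt) = √(2 × 1.9 × 21) = 8.933 m.
C/C_peak = exp(−Δx²/(2σ²)) = 0.49 ⇒ Δx = σ·√(−2 ln 0.49) = 8.933 × 1.194 = 10.67 m.
Width = 2Δx = 21.3 m.

21.3 m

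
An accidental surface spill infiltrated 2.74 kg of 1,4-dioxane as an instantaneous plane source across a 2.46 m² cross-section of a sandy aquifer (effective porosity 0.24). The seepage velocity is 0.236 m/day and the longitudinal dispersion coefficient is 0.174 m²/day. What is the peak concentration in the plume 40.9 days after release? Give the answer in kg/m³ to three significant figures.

0.491 kg/m³

The peak of an instantaneous 1D plume sits at x = vt; there the Gaussian factor is 1 and C_max = M/(n_e·A·√(4πDt)), where n_e·A is the pore area the mass is dissolved in.
√(4πDt) = √(4π × 0.174 × 40.9) = 9.457 m, so C_max = 2.74/(0.24 × 2.46 × 9.457) = 0.491 kg/m³.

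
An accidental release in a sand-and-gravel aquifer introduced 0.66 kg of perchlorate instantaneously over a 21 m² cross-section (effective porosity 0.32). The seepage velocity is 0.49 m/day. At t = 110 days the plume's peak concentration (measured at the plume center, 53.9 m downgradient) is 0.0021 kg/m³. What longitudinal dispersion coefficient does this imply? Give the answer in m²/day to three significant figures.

1.58 m²/day

At the plume center C_max = M/(n_e·A·√(4πDt)), so D = M²/(4πt·(n_e·A·C_max)²).
n_e·A·C_max = 0.32 × 21 × 0.0021 = 0.01411 kg/m.
D = 0.66²/(4π × 110 × 0.01411²) = 1.58 m²/day.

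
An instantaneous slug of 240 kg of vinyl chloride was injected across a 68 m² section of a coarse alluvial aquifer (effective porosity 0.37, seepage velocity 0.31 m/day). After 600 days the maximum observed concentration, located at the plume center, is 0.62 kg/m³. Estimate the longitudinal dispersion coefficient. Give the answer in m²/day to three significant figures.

0.0314 m²/day

At the plume center C_max = M/(n_e·A·√(4πDt)), so D = M²/(4πt·(n_e·A·C_max)²).
n_e·A·C_max = 0.37 × 68 × 0.62 = 15.60 kg/m.
D = 240²/(4π × 600 × 15.60²) = 0.0314 m²/day.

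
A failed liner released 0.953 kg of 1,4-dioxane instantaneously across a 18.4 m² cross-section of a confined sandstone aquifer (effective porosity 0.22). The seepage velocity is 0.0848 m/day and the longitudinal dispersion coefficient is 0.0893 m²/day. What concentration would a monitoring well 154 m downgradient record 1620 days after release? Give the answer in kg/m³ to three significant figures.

0.00342 kg/m³

For an instantaneous plane source, C(x,t) = M/(n_e·A·√(4πDt)) · exp(−(x−vt)²/(4Dt)), with n_e·A the pore (flow) area.
Plume center vt = 0.0848 × 1620 = 137.376 m, so the well at 154 m is 16.624 m downgradient of the peak.
√(4πDt) = 42.64 m, giving peak height M/(n_e·A·√(4πDt)) = 0.953/(0.22 × 18.4 × 42.64) = 0.005521 kg/m³.
(x−vt)²/(4Dt) = (16.624)²/(4 × 0.0893 × 1620) = 0.4776; exp(−0.4776) = 0.6203.
C = 0.005521 × 0.6203 = 0.00342 kg/m³.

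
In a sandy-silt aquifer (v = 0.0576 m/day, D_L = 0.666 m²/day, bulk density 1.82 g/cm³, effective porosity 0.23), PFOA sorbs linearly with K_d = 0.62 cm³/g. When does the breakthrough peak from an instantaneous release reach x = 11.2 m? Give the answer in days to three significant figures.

465 days

Retardation factor R = 1 + ρ_b·K_d/n = 1 + 1.82 × 0.62/0.23 = 5.906.
Sorption retards both mechanisms: v_R = v/R = 0.009753 m/day, D_R = D/R = 0.1128 m²/day.
Peak time from v_R²t² + 2D_R t − x² = 0: t = (√(D_R² + v_R²x²) − D_R)/v_R².
√(D_R² + v_R²x²) = √(0.1128² + 0.009753² × 11.2²) = 0.1570; v_R² = 9.512e-05.
t = (0.1570 − 0.1128)/9.512e-05 = 465 days.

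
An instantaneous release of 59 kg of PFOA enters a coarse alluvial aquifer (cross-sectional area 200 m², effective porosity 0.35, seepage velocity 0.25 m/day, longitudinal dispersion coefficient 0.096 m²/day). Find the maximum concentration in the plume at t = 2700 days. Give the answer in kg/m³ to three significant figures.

The peak of an instantaneous 1D plume sits at x = vt; there the Gaussian factor is 1 and C_max = M/(n_e·A·√(4πDt)), where n_e·A is the pore area the mass is dissolved in.
√(4πDt) = √(4π × 0.096 × 2700) = 57.07 m, so C_max = 59/(0.35 × 200 × 57.07) = 0.0148 kg/m³.

0.0148 kg/m³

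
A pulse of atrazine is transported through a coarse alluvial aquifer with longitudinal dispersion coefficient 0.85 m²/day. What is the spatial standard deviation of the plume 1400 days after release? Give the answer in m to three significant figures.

48.8 m

Dispersive spreading gives a Gaussian with σ² = 2Dt; advection only shifts the center.
σ = √(2 × 0.85 × 1400) = 48.8 m.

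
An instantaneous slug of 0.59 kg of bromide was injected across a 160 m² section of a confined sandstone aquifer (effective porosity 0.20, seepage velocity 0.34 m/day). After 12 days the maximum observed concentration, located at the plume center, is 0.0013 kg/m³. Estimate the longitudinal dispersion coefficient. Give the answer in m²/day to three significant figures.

1.33 m²/day

At the plume center C_max = M/(n_e·A·√(4πDt)), so D = M²/(4πt·(n_e·A·C_max)²).
n_e·A·C_max = 0.20 × 160 × 0.0013 = 0.04160 kg/m.
D = 0.59²/(4π × 12 × 0.04160²) = 1.33 m²/day.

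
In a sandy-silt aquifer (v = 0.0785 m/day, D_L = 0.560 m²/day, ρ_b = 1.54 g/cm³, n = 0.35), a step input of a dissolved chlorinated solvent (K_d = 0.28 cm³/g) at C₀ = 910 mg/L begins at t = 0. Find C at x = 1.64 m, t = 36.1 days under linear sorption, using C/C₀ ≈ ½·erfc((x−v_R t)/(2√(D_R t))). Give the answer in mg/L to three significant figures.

Retardation factor R = 1 + ρ_b·K_d/n = 1 + 1.54 × 0.28/0.35 = 2.232.
Sorption retards both mechanisms: v_R = v/R = 0.03517 m/day, D_R = D/R = 0.2509 m²/day.
v_R·t = 0.03517 × 36.1 = 1.269637 m; 2√(D_R t) = 6.019 m; argument = (1.64 − 1.269637)/6.019 = 0.06153.
C = C₀ × ½·erfc(0.06153) = 910 × 0.4653 = 423 mg/L.

423 mg/L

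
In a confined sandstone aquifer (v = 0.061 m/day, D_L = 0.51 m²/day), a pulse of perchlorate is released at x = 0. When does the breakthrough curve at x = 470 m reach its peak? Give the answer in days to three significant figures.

For the 1D instantaneous-source solution, setting ∂C/∂t = 0 at fixed x gives v²t² + 2Dt − x² = 0, so t = (√(D² + v²x²) − D)/v².
√(D² + v²x²) = √(0.51² + 0.061² × 470²) = 28.67; v² = 0.003721.
t = (28.67 − 0.51)/0.003721 = 7570 days (vs. the pure-advection estimate x/v = 7700 d).

7570 days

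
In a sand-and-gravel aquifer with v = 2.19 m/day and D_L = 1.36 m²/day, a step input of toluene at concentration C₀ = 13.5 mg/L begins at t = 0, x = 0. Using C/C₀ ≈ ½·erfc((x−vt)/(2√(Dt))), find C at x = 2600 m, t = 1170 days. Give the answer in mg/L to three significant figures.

For a continuous step input, C/C₀ ≈ ½·erfc((x−vt)/(2√(Dt))).
vt = 2.19 × 1170 = 2562.3 m and 2√(Dt) = 2√(1.36 × 1170) = 79.78 m.
Argument (x−vt)/(2√(Dt)) = (2600 − 2562.3)/79.78 = 0.4725; ½·erfc(0.4725) = 0.2520.
C = 13.5 × 0.2520 = 3.40 mg/L.

3.40 mg/L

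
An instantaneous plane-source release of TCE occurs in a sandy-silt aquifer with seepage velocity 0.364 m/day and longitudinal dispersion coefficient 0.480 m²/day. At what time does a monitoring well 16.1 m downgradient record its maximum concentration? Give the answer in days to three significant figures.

40.8 days

For the 1D instantaneous-source solution, setting ∂C/∂t = 0 at fixed x gives v²t² + 2Dt − x² = 0, so t = (√(D² + v²x²) − D)/v².
√(D² + v²x²) = √(0.480² + 0.364² × 16.1²) = 5.880; v² = 0.132496.
t = (5.880 − 0.480)/0.132496 = 40.8 days (vs. the pure-advection estimate x/v = 44.2 d).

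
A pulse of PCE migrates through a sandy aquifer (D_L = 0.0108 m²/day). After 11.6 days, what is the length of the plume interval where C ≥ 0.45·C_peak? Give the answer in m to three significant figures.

1.27 m

The plume is Gaussian with σ = √(2Dt) = √(2 × 0.0108 × 11.6) = 0.5006 m.
C/C_peak = exp(−Δx²/(2σ²)) = 0.45 ⇒ Δx = σ·√(−2 ln 0.45) = 0.5006 × 1.264 = 0.6328 m.
Width = 2Δx = 1.27 m.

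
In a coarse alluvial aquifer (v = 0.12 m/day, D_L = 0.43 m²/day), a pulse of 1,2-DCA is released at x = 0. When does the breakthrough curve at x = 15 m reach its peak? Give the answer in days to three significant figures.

For the 1D instantaneous-source solution, setting ∂C/∂t = 0 at fixed x gives v²t² + 2Dt − x² = 0, so t = (√(D² + v²x²) − D)/v².
√(D² + v²x²) = √(0.43² + 0.12² × 15²) = 1.851; v² = 0.0144.
t = (1.851 − 0.43)/0.0144 = 98.7 days (vs. the pure-advection estimate x/v = 125 d).

98.7 days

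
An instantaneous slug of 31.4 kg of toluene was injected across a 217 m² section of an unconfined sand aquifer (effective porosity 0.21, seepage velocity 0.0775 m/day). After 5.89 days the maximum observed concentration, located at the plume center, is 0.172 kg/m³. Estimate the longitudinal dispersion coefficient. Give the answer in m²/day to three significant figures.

At the plume center C_max = M/(n_e·A·√(4πDt)), so D = M²/(4πt·(n_e·A·C_max)²).
n_e·A·C_max = 0.21 × 217 × 0.172 = 7.838 kg/m.
D = 31.4²/(4π × 5.89 × 7.838²) = 0.217 m²/day.

0.217 m²/day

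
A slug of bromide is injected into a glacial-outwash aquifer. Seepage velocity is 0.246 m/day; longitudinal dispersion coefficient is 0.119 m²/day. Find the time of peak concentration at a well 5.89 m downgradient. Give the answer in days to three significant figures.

22.1 days

For the 1D instantaneous-source solution, setting ∂C/∂t = 0 at fixed x gives v²t² + 2Dt − x² = 0, so t = (√(D² + v²x²) − D)/v².
√(D² + v²x²) = √(0.119² + 0.246² × 5.89²) = 1.454; v² = 0.060516.
t = (1.454 − 0.119)/0.060516 = 22.1 days (vs. the pure-advection estimate x/v = 23.9 d).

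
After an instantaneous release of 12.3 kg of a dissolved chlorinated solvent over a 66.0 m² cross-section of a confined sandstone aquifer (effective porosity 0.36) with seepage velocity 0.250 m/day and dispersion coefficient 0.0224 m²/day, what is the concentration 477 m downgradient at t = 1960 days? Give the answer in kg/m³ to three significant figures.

0.00842 kg/m³

For an instantaneous plane source, C(x,t) = M/(n_e·A·√(4πDt)) · exp(−(x−vt)²/(4Dt)), with n_e·A the pore (flow) area.
Plume center vt = 0.250 × 1960 = 490 m, so the well at 477 m is 13 m upgradient of the peak.
√(4πDt) = 23.49 m, giving peak height M/(n_e·A·√(4πDt)) = 12.3/(0.36 × 66.0 × 23.49) = 0.02204 kg/m³.
(x−vt)²/(4Dt) = (-13)²/(4 × 0.0224 × 1960) = 0.9623; exp(−0.9623) = 0.3820.
C = 0.02204 × 0.3820 = 0.00842 kg/m³.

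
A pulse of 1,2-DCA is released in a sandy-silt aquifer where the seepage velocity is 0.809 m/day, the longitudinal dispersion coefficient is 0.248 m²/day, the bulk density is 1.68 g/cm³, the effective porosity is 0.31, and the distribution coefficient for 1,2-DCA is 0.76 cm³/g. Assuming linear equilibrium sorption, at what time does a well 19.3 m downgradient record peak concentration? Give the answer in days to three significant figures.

120 days

Retardation factor R = 1 + ρ_b·K_d/n = 1 + 1.68 × 0.76/0.31 = 5.119.
Sorption retards both mechanisms: v_R = v/R = 0.1580 m/day, D_R = D/R = 0.04845 m²/day.
Peak time from v_R²t² + 2D_R t − x² = 0: t = (√(D_R² + v_R²x²) − D_R)/v_R².
√(D_R² + v_R²x²) = √(0.04845² + 0.1580² × 19.3²) = 3.050; v_R² = 0.02496.
t = (3.050 − 0.04845)/0.02496 = 120 days.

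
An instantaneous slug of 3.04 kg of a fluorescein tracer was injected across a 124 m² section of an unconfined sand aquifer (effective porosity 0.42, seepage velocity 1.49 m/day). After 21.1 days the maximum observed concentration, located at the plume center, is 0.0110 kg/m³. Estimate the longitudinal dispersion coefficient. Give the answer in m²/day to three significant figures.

0.106 m²/day

At the plume center C_max = M/(n_e·A·√(4πDt)), so D = M²/(4πt·(n_e·A·C_max)²).
n_e·A·C_max = 0.42 × 124 × 0.0110 = 0.5729 kg/m.
D = 3.04²/(4π × 21.1 × 0.5729²) = 0.106 m²/day.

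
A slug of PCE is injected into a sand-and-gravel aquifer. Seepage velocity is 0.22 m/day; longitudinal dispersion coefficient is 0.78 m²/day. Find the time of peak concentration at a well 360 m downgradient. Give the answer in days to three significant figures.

1620 days

For the 1D instantaneous-source solution, setting ∂C/∂t = 0 at fixed x gives v²t² + 2Dt − x² = 0, so t = (√(D² + v²x²) − D)/v².
√(D² + v²x²) = √(0.78² + 0.22² × 360²) = 79.20; v² = 0.0484.
t = (79.20 − 0.78)/0.0484 = 1620 days (vs. the pure-advection estimate x/v = 1640 d).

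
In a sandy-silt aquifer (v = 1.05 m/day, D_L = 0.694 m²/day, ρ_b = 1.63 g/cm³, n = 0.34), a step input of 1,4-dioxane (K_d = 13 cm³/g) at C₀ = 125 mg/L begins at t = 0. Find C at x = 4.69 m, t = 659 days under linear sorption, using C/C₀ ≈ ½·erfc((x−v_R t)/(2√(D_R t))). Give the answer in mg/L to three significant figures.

Retardation factor R = 1 + ρ_b·K_d/n = 1 + 1.63 × 13/0.34 = 63.32.
Sorption retards both mechanisms: v_R = v/R = 0.01658 m/day, D_R = D/R = 0.01096 m²/day.
v_R·t = 0.01658 × 659 = 10.92622 m; 2√(D_R t) = 5.375 m; argument = (4.69 − 10.92622)/5.375 = -1.160.
C = C₀ × ½·erfc(-1.160) = 125 × 0.9495 = 119 mg/L.

119 mg/L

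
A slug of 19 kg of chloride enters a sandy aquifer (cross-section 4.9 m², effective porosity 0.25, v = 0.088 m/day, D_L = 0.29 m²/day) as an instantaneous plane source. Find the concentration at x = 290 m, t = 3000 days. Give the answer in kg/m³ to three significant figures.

0.122 kg/m³

For an instantaneous plane source, C(x,t) = M/(n_e·A·√(4πDt)) · exp(−(x−vt)²/(4Dt)), with n_e·A the pore (flow) area.
Plume center vt = 0.088 × 3000 = 264 m, so the well at 290 m is 26 m downgradient of the peak.
√(4πDt) = 104.6 m, giving peak height M/(n_e·A·√(4πDt)) = 19/(0.25 × 4.9 × 104.6) = 0.1483 kg/m³.
(x−vt)²/(4Dt) = (26)²/(4 × 0.29 × 3000) = 0.1943; exp(−0.1943) = 0.8234.
C = 0.1483 × 0.8234 = 0.122 kg/m³.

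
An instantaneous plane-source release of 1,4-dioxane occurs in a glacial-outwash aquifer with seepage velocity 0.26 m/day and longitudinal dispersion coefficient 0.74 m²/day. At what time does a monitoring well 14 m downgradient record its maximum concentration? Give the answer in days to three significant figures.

For the 1D instantaneous-source solution, setting ∂C/∂t = 0 at fixed x gives v²t² + 2Dt − x² = 0, so t = (√(D² + v²x²) − D)/v².
√(D² + v²x²) = √(0.74² + 0.26² × 14²) = 3.714; v² = 0.0676.
t = (3.714 − 0.74)/0.0676 = 44.0 days (vs. the pure-advection estimate x/v = 53.8 d).

44.0 days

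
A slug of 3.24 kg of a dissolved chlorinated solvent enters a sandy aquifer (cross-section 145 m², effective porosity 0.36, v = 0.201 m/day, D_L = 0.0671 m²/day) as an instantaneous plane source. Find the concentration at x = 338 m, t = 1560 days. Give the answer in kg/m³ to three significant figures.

0.000411 kg/m³

For an instantaneous plane source, C(x,t) = M/(n_e·A·√(4πDt)) · exp(−(x−vt)²/(4Dt)), with n_e·A the pore (flow) area.
Plume center vt = 0.201 × 1560 = 313.56 m, so the well at 338 m is 24.44 m downgradient of the peak.
√(4πDt) = 36.27 m, giving peak height M/(n_e·A·√(4πDt)) = 3.24/(0.36 × 145 × 36.27) = 0.001711 kg/m³.
(x−vt)²/(4Dt) = (24.44)²/(4 × 0.0671 × 1560) = 1.427; exp(−1.427) = 0.2400.
C = 0.001711 × 0.2400 = 0.000411 kg/m³.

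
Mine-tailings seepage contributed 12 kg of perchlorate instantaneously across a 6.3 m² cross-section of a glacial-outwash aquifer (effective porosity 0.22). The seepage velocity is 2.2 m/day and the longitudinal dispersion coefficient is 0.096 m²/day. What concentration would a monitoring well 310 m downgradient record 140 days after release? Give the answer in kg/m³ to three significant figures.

0.618 kg/m³

For an instantaneous plane source, C(x,t) = M/(n_e·A·√(4πDt)) · exp(−(x−vt)²/(4Dt)), with n_e·A the pore (flow) area.
Plume center vt = 2.2 × 140 = 308 m, so the well at 310 m is 2 m downgradient of the peak.
√(4πDt) = 13.00 m, giving peak height M/(n_e·A·√(4πDt)) = 12/(0.22 × 6.3 × 13.00) = 0.6660 kg/m³.
(x−vt)²/(4Dt) = (2)²/(4 × 0.096 × 140) = 0.07440; exp(−0.07440) = 0.9283.
C = 0.6660 × 0.9283 = 0.618 kg/m³.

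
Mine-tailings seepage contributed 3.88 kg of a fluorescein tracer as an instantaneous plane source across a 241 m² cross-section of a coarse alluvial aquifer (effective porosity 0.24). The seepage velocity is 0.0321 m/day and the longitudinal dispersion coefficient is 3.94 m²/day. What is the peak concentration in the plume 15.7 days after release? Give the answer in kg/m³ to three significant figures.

0.00241 kg/m³

The peak of an instantaneous 1D plume sits at x = vt; there the Gaussian factor is 1 and C_max = M/(n_e·A·√(4πDt)), where n_e·A is the pore area the mass is dissolved in.
√(4πDt) = √(4π × 3.94 × 15.7) = 27.88 m, so C_max = 3.88/(0.24 × 241 × 27.88) = 0.00241 kg/m³.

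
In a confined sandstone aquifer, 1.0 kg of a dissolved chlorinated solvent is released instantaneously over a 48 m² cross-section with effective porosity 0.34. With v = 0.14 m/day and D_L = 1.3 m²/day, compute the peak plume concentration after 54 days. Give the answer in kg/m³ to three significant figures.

0.00206 kg/m³

The peak of an instantaneous 1D plume sits at x = vt; there the Gaussian factor is 1 and C_max = M/(n_e·A·√(4πDt)), where n_e·A is the pore area the mass is dissolved in.
√(4πDt) = √(4π × 1.3 × 54) = 29.70 m, so C_max = 1.0/(0.34 × 48 × 29.70) = 0.00206 kg/m³.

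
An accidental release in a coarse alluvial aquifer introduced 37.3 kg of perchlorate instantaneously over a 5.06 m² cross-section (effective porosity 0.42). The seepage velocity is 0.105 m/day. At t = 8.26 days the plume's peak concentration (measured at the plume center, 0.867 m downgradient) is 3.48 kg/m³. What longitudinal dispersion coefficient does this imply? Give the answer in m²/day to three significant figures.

0.245 m²/day

At the plume center C_max = M/(n_e·A·√(4πDt)), so D = M²/(4πt·(n_e·A·C_max)²).
n_e·A·C_max = 0.42 × 5.06 × 3.48 = 7.396 kg/m.
D = 37.3²/(4π × 8.26 × 7.396²) = 0.245 m²/day.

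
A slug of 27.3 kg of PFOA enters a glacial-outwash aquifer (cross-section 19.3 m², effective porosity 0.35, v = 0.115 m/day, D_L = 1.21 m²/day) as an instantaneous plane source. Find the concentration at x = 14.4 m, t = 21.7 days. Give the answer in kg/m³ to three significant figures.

0.0577 kg/m³

For an instantaneous plane source, C(x,t) = M/(n_e·A·√(4πDt)) · exp(−(x−vt)²/(4Dt)), with n_e·A the pore (flow) area.
Plume center vt = 0.115 × 21.7 = 2.4955 m, so the well at 14.4 m is 11.9045 m downgradient of the peak.
√(4πDt) = 18.16 m, giving peak height M/(n_e·A·√(4πDt)) = 27.3/(0.35 × 19.3 × 18.16) = 0.2225 kg/m³.
(x−vt)²/(4Dt) = (11.9045)²/(4 × 1.21 × 21.7) = 1.349; exp(−1.349) = 0.2595.
C = 0.2225 × 0.2595 = 0.0577 kg/m³.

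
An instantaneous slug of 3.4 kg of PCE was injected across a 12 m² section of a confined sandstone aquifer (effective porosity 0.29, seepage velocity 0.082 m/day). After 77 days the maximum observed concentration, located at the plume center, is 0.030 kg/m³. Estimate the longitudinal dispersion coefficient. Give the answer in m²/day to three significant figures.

At the plume center C_max = M/(n_e·A·√(4πDt)), so D = M²/(4πt·(n_e·A·C_max)²).
n_e·A·C_max = 0.29 × 12 × 0.030 = 0.1044 kg/m.
D = 3.4²/(4π × 77 × 0.1044²) = 1.10 m²/day.

1.10 m²/day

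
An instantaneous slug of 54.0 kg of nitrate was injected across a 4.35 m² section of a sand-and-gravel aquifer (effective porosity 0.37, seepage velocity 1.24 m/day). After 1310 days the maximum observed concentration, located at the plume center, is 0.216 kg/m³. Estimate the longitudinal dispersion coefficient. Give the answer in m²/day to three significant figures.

1.47 m²/day

At the plume center C_max = M/(n_e·A·√(4πDt)), so D = M²/(4πt·(n_e·A·C_max)²).
n_e·A·C_max = 0.37 × 4.35 × 0.216 = 0.3477 kg/m.
D = 54.0²/(4π × 1310 × 0.3477²) = 1.47 m²/day.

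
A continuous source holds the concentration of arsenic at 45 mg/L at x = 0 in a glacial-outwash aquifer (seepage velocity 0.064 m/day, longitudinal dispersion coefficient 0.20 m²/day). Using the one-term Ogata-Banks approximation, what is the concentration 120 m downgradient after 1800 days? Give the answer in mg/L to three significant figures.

For a continuous step input, C/C₀ ≈ ½·erfc((x−vt)/(2√(Dt))).
vt = 0.064 × 1800 = 115.2 m and 2√(Dt) = 2√(0.20 × 1800) = 37.95 m.
Argument (x−vt)/(2√(Dt)) = (120 − 115.2)/37.95 = 0.1265; ½·erfc(0.1265) = 0.4290.
C = 45 × 0.4290 = 19.3 mg/L.

19.3 mg/L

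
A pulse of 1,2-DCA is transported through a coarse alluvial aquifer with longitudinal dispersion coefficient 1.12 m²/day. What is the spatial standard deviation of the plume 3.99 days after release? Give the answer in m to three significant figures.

Dispersive spreading gives a Gaussian with σ² = 2Dt; advection only shifts the center.
σ = √(2 × 1.12 × 3.99) = 2.99 m.

2.99 m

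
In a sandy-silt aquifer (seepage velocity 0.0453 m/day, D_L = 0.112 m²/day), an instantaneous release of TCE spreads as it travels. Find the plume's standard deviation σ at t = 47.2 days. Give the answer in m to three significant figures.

3.25 m

Dispersive spreading gives a Gaussian with σ² = 2Dt; advection only shifts the center.
σ = √(2 × 0.112 × 47.2) = 3.25 m.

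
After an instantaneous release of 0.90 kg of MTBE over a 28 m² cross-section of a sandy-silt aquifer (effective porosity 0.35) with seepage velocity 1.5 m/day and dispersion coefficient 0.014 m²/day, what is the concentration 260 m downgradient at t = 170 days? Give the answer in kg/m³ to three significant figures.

For an instantaneous plane source, C(x,t) = M/(n_e·A·√(4πDt)) · exp(−(x−vt)²/(4Dt)), with n_e·A the pore (flow) area.
Plume center vt = 1.5 × 170 = 255 m, so the well at 260 m is 5 m downgradient of the peak.
√(4πDt) = 5.469 m, giving peak height M/(n_e·A·√(4πDt)) = 0.90/(0.35 × 28 × 5.469) = 0.01679 kg/m³.
(x−vt)²/(4Dt) = (5)²/(4 × 0.014 × 170) = 2.626; exp(−2.626) = 0.07237.
C = 0.01679 × 0.07237 = 0.00122 kg/m³.

0.00122 kg/m³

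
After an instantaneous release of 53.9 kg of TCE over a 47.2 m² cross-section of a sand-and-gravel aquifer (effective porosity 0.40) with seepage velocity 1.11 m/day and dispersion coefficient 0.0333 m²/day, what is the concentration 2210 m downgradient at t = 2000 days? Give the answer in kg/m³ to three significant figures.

0.0678 kg/m³

For an instantaneous plane source, C(x,t) = M/(n_e·A·√(4πDt)) · exp(−(x−vt)²/(4Dt)), with n_e·A the pore (flow) area.
Plume center vt = 1.11 × 2000 = 2220 m, so the well at 2210 m is 10 m upgradient of the peak.
√(4πDt) = 28.93 m, giving peak height M/(n_e·A·√(4πDt)) = 53.9/(0.40 × 47.2 × 28.93) = 0.09868 kg/m³.
(x−vt)²/(4Dt) = (-10)²/(4 × 0.0333 × 2000) = 0.3754; exp(−0.3754) = 0.6870.
C = 0.09868 × 0.6870 = 0.0678 kg/m³.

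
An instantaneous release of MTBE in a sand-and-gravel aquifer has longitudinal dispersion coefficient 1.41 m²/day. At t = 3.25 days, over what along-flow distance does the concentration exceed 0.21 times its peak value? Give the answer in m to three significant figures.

The plume is Gaussian with σ = √(2Dt) = √(2 × 1.41 × 3.25) = 3.027 m.
C/C_peak = exp(−Δx²/(2σ²)) = 0.21 ⇒ Δx = σ·√(−2 ln 0.21) = 3.027 × 1.767 = 5.349 m.
Width = 2Δx = 10.7 m.

10.7 m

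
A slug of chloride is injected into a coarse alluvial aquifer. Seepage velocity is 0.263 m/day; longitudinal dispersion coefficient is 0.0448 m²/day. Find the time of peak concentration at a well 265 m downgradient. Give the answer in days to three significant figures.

1010 days

For the 1D instantaneous-source solution, setting ∂C/∂t = 0 at fixed x gives v²t² + 2Dt − x² = 0, so t = (√(D² + v²x²) − D)/v².
√(D² + v²x²) = √(0.0448² + 0.263² × 265²) = 69.70; v² = 0.069169.
t = (69.70 − 0.0448)/0.069169 = 1010 days (vs. the pure-advection estimate x/v = 1010 d).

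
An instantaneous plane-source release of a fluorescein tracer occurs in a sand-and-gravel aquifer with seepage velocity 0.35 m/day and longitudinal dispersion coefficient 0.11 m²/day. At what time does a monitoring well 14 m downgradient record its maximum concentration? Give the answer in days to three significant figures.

39.1 days

For the 1D instantaneous-source solution, setting ∂C/∂t = 0 at fixed x gives v²t² + 2Dt − x² = 0, so t = (√(D² + v²x²) − D)/v².
√(D² + v²x²) = √(0.11² + 0.35² × 14²) = 4.901; v² = 0.1225.
t = (4.901 − 0.11)/0.1225 = 39.1 days (vs. the pure-advection estimate x/v = 40.0 d).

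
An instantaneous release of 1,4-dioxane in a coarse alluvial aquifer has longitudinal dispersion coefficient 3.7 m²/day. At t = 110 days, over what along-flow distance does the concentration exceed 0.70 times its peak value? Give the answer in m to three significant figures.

48.2 m

The plume is Gaussian with σ = √(2Dt) = √(2 × 3.7 × 110) = 28.53 m.
C/C_peak = exp(−Δx²/(2σ²)) = 0.70 ⇒ Δx = σ·√(−2 ln 0.70) = 28.53 × 0.8446 = 24.10 m.
Width = 2Δx = 48.2 m.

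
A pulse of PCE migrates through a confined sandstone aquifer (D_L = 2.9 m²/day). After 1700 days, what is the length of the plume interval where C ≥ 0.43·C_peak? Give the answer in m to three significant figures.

258 m

The plume is Gaussian with σ = √(2Dt) = √(2 × 2.9 × 1700) = 99.30 m.
C/C_peak = exp(−Δx²/(2σ²)) = 0.43 ⇒ Δx = σ·√(−2 ln 0.43) = 99.30 × 1.299 = 129.0 m.
Width = 2Δx = 258 m.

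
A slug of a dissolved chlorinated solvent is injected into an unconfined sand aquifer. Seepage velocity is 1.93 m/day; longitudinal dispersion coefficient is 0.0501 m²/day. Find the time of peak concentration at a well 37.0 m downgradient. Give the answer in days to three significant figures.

For the 1D instantaneous-source solution, setting ∂C/∂t = 0 at fixed x gives v²t² + 2Dt − x² = 0, so t = (√(D² + v²x²) − D)/v².
√(D² + v²x²) = √(0.0501² + 1.93² × 37.0²) = 71.41; v² = 3.7249.
t = (71.41 − 0.0501)/3.7249 = 19.2 days (vs. the pure-advection estimate x/v = 19.2 d).

19.2 days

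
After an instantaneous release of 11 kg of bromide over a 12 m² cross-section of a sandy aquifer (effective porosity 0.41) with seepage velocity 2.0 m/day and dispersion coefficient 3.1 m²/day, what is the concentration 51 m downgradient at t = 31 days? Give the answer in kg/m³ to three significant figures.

0.0470 kg/m³

For an instantaneous plane source, C(x,t) = M/(n_e·A·√(4πDt)) · exp(−(x−vt)²/(4Dt)), with n_e·A the pore (flow) area.
Plume center vt = 2.0 × 31 = 62 m, so the well at 51 m is 11 m upgradient of the peak.
√(4πDt) = 34.75 m, giving peak height M/(n_e·A·√(4πDt)) = 11/(0.41 × 12 × 34.75) = 0.06434 kg/m³.
(x−vt)²/(4Dt) = (-11)²/(4 × 3.1 × 31) = 0.3148; exp(−0.3148) = 0.7299.
C = 0.06434 × 0.7299 = 0.0470 kg/m³.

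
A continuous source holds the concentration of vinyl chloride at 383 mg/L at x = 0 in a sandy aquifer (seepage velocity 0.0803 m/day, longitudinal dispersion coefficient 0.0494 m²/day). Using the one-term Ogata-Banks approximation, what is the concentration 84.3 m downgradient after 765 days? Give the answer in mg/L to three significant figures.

For a continuous step input, C/C₀ ≈ ½·erfc((x−vt)/(2√(Dt))).
vt = 0.0803 × 765 = 61.4295 m and 2√(Dt) = 2√(0.0494 × 765) = 12.29 m.
Argument (x−vt)/(2√(Dt)) = (84.3 − 61.4295)/12.29 = 1.861; ½·erfc(1.861) = 0.004246.
C = 383 × 0.004246 = 1.63 mg/L.

1.63 mg/L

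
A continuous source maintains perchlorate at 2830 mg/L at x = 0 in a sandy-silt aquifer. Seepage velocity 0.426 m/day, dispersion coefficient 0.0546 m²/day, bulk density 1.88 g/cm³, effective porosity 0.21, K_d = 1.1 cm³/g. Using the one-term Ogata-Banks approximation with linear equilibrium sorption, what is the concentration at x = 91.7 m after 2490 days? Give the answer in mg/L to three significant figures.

Retardation factor R = 1 + ρ_b·K_d/n = 1 + 1.88 × 1.1/0.21 = 10.85.
Sorption retards both mechanisms: v_R = v/R = 0.03926 m/day, D_R = D/R = 0.005032 m²/day.
v_R·t = 0.03926 × 2490 = 97.7574 m; 2√(D_R t) = 7.079 m; argument = (91.7 − 97.7574)/7.079 = -0.8557.
C = C₀ × ½·erfc(-0.8557) = 2830 × 0.8869 = 2510 mg/L.

2510 mg/L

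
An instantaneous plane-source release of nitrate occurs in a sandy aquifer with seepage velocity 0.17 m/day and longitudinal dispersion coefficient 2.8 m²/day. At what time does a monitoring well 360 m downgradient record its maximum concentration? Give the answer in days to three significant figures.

For the 1D instantaneous-source solution, setting ∂C/∂t = 0 at fixed x gives v²t² + 2Dt − x² = 0, so t = (√(D² + v²x²) − D)/v².
√(D² + v²x²) = √(2.8² + 0.17² × 360²) = 61.26; v² = 0.0289.
t = (61.26 − 2.8)/0.0289 = 2020 days (vs. the pure-advection estimate x/v = 2120 d).

2020 days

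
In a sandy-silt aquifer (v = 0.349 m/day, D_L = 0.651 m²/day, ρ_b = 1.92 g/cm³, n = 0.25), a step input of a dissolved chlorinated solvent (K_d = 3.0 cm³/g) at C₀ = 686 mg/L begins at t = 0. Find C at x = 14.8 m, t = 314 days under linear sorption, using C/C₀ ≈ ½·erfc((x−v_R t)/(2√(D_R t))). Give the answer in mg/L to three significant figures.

4.46 mg/L

Retardation factor R = 1 + ρ_b·K_d/n = 1 + 1.92 × 3.0/0.25 = 24.04.
Sorption retards both mechanisms: v_R = v/R = 0.01452 m/day, D_R = D/R = 0.02708 m²/day.
v_R·t = 0.01452 × 314 = 4.55928 m; 2√(D_R t) = 5.832 m; argument = (14.8 − 4.55928)/5.832 = 1.756.
C = C₀ × ½·erfc(1.756) = 686 × 0.006507 = 4.46 mg/L.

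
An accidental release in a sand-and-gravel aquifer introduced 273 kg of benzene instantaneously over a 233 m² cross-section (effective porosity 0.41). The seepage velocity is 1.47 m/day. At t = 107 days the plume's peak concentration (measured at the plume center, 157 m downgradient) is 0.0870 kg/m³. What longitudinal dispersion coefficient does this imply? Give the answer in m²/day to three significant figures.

At the plume center C_max = M/(n_e·A·√(4πDt)), so D = M²/(4πt·(n_e·A·C_max)²).
n_e·A·C_max = 0.41 × 233 × 0.0870 = 8.311 kg/m.
D = 273²/(4π × 107 × 8.311²) = 0.802 m²/day.

0.802 m²/day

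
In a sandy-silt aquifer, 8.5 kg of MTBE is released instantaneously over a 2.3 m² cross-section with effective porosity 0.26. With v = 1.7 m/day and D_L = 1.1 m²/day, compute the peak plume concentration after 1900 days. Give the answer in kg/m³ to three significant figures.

The peak of an instantaneous 1D plume sits at x = vt; there the Gaussian factor is 1 and C_max = M/(n_e·A·√(4πDt)), where n_e·A is the pore area the mass is dissolved in.
√(4πDt) = √(4π × 1.1 × 1900) = 162.1 m, so C_max = 8.5/(0.26 × 2.3 × 162.1) = 0.0877 kg/m³.

0.0877 kg/m³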